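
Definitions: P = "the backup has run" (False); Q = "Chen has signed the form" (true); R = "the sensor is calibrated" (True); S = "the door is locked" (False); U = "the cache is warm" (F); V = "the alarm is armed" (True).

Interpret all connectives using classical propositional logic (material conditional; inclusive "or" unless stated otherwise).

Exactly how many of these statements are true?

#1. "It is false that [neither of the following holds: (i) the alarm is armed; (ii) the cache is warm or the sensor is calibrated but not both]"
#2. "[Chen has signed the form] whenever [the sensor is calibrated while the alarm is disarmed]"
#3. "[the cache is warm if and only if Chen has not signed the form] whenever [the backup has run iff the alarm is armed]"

#1: Formalization: ~(V nor (U xor R))

U xor R = F xor T = T
V nor (U xor R) = T nor T = F
~(V nor (U xor R)) = ~F = T
Hence #1 is true.

#2: Parsed as (R & ~V) -> Q

~V = ~T = F
R & ~V = T & F = F
(R & ~V) -> Q = F -> T = T
Hence #2 is true.

#3: Parsed as (P <-> V) -> (U <-> ~Q)

P <-> V = F <-> T = F
~Q = ~T = F
U <-> ~Q = F <-> F = T
(P <-> V) -> (U <-> ~Q) = F -> T = T
So #3 is true.

True statements: 3 (#1, #2, #3).

3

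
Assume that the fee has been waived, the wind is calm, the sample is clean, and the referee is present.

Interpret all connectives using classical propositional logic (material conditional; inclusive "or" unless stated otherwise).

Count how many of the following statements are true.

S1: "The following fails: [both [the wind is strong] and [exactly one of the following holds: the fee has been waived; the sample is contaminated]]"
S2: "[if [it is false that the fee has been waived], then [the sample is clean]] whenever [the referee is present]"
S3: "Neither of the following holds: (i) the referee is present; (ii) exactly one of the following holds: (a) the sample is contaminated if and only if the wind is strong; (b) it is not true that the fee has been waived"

Let Q = "the wind is strong" (False), P = "the fee has been waived" (True), R = "the sample is contaminated" (False), S = "the referee is present" (True).

S1: This is not (Q and (P xor R)).

P xor R = True xor False = True
Q and (P xor R) = False and True = False
not (Q and (P xor R)) = not False = True
Thus S1 is true.

S2: This is S -> (not P -> not R).

not P = not True = False
not R = not False = True
not P -> not R = False -> True = True
S -> (not P -> not R) = True -> True = True
So S2 is true.

S3: In symbols: S nor ((R iff Q) xor not P)

R iff Q = False iff False = True
not P = not True = False
(R iff Q) xor not P = True xor False = True
S nor ((R iff Q) xor not P) = True nor True = False
Thus S3 is false.

True statements: 2 (S1, S2).

2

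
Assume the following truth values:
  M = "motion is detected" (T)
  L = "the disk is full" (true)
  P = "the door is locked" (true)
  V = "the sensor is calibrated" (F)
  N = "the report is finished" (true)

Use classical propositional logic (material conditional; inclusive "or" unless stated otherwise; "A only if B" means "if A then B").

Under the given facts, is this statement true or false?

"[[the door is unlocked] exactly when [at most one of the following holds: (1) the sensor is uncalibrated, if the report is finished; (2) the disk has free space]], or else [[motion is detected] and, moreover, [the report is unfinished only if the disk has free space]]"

This is (¬P ↔ ((N → ¬V) ↑ ¬L)) ∨ (M ∧ (¬N → ¬L)).

¬P = ¬T = F
¬V = ¬F = T
N → ¬V = T → T = T
¬L = ¬T = F
(N → ¬V) ↑ ¬L = T ↑ F = T
¬P ↔ ((N → ¬V) ↑ ¬L) = F ↔ T = F
¬N = ¬T = F
¬L = ¬T = F
¬N → ¬L = F → F = T
M ∧ (¬N → ¬L) = T ∧ T = T
(¬P ↔ ((N → ¬V) ↑ ¬L)) ∨ (M ∧ (¬N → ¬L)) = F ∨ T = T

true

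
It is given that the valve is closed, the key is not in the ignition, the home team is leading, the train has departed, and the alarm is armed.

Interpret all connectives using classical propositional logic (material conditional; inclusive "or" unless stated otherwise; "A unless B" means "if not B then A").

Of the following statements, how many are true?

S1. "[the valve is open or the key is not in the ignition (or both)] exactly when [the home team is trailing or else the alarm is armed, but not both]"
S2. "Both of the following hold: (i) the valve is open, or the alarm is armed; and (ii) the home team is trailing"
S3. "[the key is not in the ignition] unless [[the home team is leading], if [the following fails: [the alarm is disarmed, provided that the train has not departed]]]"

2

Let S = "the valve is open" (False), N = "the key is in the ignition" (False), U = "the home team is leading" (True), Q = "the alarm is armed" (True), K = "the train has departed" (True).

S1: In symbols: (S or not N) iff (not U xor Q)

not N = not False = True
S or not N = False or True = True
not U = not True = False
not U xor Q = False xor True = True
(S or not N) iff (not U xor Q) = True iff True = True
Hence S1 is true.

S2: Formalization: (S or Q) and not U

S or Q = False or True = True
not U = not True = False
(S or Q) and not U = True and False = False
Thus S2 is false.

S3: Parsed as not N or (not (not K -> not Q) -> U)

not N = not False = True
not K = not True = False
not Q = not True = False
not K -> not Q = False -> False = True
not (not K -> not Q) = not True = False
not (not K -> not Q) -> U = False -> True = True
not N or (not (not K -> not Q) -> U) = True or True = True
So S3 is true.

True statements: 2 (S1, S3).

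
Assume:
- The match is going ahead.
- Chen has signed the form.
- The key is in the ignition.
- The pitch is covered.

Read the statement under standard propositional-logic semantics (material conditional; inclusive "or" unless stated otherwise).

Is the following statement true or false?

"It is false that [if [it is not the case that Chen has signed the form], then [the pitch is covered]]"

Let Q = "Chen has signed the form" (T), S = "the pitch is covered" (T).
This is ~(~Q -> S).

~Q = ~T = F
~Q -> S = F -> T = T
~(~Q -> S) = ~T = F

The statement is false.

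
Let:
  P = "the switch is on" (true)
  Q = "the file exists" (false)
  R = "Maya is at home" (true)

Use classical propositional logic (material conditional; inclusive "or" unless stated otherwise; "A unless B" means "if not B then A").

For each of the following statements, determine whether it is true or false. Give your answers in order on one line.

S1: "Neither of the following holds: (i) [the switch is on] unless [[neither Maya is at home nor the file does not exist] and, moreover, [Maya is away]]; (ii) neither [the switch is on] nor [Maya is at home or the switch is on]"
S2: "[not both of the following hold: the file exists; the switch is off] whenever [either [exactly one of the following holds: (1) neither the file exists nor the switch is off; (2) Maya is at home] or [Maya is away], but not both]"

S1: This is (P ∨ ((R ↓ ¬Q) ∧ ¬R)) ↓ (P ↓ (R ∨ P)).

¬Q = ¬F = T
R ↓ ¬Q = T ↓ T = F
¬R = ¬T = F
(R ↓ ¬Q) ∧ ¬R = F ∧ F = F
P ∨ ((R ↓ ¬Q) ∧ ¬R) = T ∨ F = T
R ∨ P = T ∨ T = T
P ↓ (R ∨ P) = T ↓ T = F
(P ∨ ((R ↓ ¬Q) ∧ ¬R)) ↓ (P ↓ (R ∨ P)) = T ↓ F = F
Thus S1 is false.

S2: Parsed as (((Q ↓ ¬P) ⊕ R) ⊕ ¬R) → (Q ↑ ¬P)

¬P = ¬T = F
Q ↓ ¬P = F ↓ F = T
(Q ↓ ¬P) ⊕ R = T ⊕ T = F
¬R = ¬T = F
((Q ↓ ¬P) ⊕ R) ⊕ ¬R = F ⊕ F = F
¬P = ¬T = F
Q ↑ ¬P = F ↑ F = T
(((Q ↓ ¬P) ⊕ R) ⊕ ¬R) → (Q ↑ ¬P) = F → T = T
So S2 is true.

S1 False, S2 True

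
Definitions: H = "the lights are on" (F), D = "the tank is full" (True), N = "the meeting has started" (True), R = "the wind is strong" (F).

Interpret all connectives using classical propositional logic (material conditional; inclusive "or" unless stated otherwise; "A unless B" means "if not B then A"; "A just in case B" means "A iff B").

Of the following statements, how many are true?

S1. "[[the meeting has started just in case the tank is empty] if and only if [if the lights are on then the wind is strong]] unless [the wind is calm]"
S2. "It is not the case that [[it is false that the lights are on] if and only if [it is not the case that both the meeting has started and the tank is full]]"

S1: This is ((N <-> ~D) <-> (H -> R)) | ~R.

~D = ~T = F
N <-> ~D = T <-> F = F
H -> R = F -> F = T
(N <-> ~D) <-> (H -> R) = F <-> T = F
~R = ~F = T
((N <-> ~D) <-> (H -> R)) | ~R = F | T = T
So S1 is true.

S2: In symbols: ~(~H <-> (N nand D))

~H = ~F = T
N nand D = T nand T = F
~H <-> (N nand D) = T <-> F = F
~(~H <-> (N nand D)) = ~F = T
Thus S2 is true.

True statements: 2 (S1, S2).

2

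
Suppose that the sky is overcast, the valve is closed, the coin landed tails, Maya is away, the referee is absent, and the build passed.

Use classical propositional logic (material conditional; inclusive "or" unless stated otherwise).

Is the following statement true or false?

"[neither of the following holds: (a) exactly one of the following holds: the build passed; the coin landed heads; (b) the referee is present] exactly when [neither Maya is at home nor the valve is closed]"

Let V = "the build passed" (T), R = "the coin landed heads" (F), U = "the referee is present" (F), S = "Maya is at home" (F), Q = "the valve is open" (F).
This is ((V ⊕ R) ↓ U) ↔ (S ↓ ¬Q).

V ⊕ R = T ⊕ F = T
(V ⊕ R) ↓ U = T ↓ F = F
¬Q = ¬F = T
S ↓ ¬Q = F ↓ T = F
((V ⊕ R) ↓ U) ↔ (S ↓ ¬Q) = F ↔ F = T

True.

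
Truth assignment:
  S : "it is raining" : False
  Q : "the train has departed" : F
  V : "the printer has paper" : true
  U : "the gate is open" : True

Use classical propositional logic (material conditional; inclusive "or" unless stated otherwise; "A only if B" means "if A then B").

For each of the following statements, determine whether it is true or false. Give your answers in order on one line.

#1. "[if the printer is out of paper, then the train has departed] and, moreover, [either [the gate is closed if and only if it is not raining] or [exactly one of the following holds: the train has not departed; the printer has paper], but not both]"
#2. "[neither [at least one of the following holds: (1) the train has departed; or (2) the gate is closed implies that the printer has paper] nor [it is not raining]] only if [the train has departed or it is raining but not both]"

#1: In symbols: (not V -> Q) and ((not U iff not S) xor (not Q xor V))

not V = not True = False
not V -> Q = False -> False = True
not U = not True = False
not S = not False = True
not U iff not S = False iff True = False
not Q = not False = True
not Q xor V = True xor True = False
(not U iff not S) xor (not Q xor V) = False xor False = False
(not V -> Q) and ((not U iff not S) xor (not Q xor V)) = True and False = False
Thus #1 is false.

#2: Parsed as ((Q or (not U -> V)) nor not S) -> (Q xor S)

not U = not True = False
not U -> V = False -> True = True
Q or (not U -> V) = False or True = True
not S = not False = True
(Q or (not U -> V)) nor not S = True nor True = False
Q xor S = False xor False = False
((Q or (not U -> V)) nor not S) -> (Q xor S) = False -> False = True
So #2 is true.

#1 False; #2 True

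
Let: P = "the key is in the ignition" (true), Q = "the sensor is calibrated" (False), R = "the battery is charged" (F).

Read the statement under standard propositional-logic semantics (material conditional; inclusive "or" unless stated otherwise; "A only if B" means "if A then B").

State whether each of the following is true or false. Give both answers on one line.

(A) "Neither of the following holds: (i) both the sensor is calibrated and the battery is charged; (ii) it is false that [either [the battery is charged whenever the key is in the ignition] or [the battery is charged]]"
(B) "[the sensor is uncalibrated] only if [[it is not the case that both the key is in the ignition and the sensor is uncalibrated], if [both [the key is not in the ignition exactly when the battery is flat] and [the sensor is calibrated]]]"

(A) F / (B) T

(A): This is (Q & R) nor ~((P -> R) | R).

Q & R = F & F = F
P -> R = T -> F = F
(P -> R) | R = F | F = F
~((P -> R) | R) = ~F = T
(Q & R) nor ~((P -> R) | R) = F nor T = F
So (A) is false.

(B): Formalization: ~Q -> (((~P <-> ~R) & Q) -> (P nand ~Q))

~Q = ~F = T
~P = ~T = F
~R = ~F = T
~P <-> ~R = F <-> T = F
(~P <-> ~R) & Q = F & F = F
~Q = ~F = T
P nand ~Q = T nand T = F
((~P <-> ~R) & Q) -> (P nand ~Q) = F -> F = T
~Q -> (((~P <-> ~R) & Q) -> (P nand ~Q)) = T -> T = T
Hence (B) is true.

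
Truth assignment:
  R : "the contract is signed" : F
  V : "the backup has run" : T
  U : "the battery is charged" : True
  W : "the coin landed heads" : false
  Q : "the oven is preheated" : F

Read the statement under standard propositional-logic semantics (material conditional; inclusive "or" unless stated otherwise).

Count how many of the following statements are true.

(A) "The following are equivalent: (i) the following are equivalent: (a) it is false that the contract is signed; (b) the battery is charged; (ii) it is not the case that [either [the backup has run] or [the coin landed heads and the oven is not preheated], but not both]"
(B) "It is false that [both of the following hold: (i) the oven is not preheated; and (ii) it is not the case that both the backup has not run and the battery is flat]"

0

(A): This is (not R iff U) iff not (V xor (W and not Q)).

not R = not False = True
not R iff U = True iff True = True
not Q = not False = True
W and not Q = False and True = False
V xor (W and not Q) = True xor False = True
not (V xor (W and not Q)) = not True = False
(not R iff U) iff not (V xor (W and not Q)) = True iff False = False
Thus (A) is false.

(B): This is not (not Q and (not V nand not U)).

not Q = not False = True
not V = not True = False
not U = not True = False
not V nand not U = False nand False = True
not Q and (not V nand not U) = True and True = True
not (not Q and (not V nand not U)) = not True = False
Hence (B) is false.

0 of the 2 statements are true (none).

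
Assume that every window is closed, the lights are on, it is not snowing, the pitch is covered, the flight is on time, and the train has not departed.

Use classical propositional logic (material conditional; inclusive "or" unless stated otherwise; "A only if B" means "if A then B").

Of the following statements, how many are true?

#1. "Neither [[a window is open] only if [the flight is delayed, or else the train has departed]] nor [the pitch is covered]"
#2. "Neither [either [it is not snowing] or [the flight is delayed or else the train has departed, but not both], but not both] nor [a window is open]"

0

Let G = "a window is open" (False), V = "the flight is delayed" (False), P = "the train has departed" (False), H = "the pitch is covered" (True), R = "it is snowing" (False).

#1: Formalization: (G -> (V or P)) nor H

V or P = False or False = False
G -> (V or P) = False -> False = True
(G -> (V or P)) nor H = True nor True = False
So #1 is false.

#2: Formalization: (not R xor (V xor P)) nor G

not R = not False = True
V xor P = False xor False = False
not R xor (V xor P) = True xor False = True
(not R xor (V xor P)) nor G = True nor False = False
Thus #2 is false.

True statements: 0 (none).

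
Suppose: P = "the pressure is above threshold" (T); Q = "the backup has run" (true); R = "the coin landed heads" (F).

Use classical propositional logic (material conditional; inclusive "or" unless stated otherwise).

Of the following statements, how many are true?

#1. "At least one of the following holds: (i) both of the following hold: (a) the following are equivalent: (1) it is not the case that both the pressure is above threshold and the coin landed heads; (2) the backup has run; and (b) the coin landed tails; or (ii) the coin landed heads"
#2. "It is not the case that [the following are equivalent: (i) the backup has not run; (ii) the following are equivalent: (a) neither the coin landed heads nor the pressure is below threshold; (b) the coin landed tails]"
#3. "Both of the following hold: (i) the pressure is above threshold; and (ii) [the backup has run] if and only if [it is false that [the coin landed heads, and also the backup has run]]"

3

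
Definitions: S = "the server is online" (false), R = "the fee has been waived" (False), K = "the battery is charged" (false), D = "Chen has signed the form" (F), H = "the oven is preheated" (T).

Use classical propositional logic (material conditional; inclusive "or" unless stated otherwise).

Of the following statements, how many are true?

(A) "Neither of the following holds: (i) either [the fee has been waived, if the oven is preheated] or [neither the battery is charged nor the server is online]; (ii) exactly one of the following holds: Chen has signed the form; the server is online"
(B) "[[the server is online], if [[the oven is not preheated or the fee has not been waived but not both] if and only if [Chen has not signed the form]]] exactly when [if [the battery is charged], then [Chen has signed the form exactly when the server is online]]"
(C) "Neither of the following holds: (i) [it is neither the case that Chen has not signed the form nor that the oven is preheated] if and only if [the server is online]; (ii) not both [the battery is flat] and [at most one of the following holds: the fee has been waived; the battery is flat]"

0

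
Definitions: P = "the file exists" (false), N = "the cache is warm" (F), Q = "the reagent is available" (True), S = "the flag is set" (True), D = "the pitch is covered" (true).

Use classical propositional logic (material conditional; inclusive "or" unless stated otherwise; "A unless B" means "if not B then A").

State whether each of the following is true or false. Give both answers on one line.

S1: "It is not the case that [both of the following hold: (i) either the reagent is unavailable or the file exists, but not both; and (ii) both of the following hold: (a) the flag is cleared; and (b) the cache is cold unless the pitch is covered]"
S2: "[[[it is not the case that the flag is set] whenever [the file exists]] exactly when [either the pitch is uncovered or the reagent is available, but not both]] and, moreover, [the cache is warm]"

S1: Formalization: ¬((¬Q ⊕ P) ∧ (¬S ∧ (¬N ∨ D)))

¬Q = ¬T = F
¬Q ⊕ P = F ⊕ F = F
¬S = ¬T = F
¬N = ¬F = T
¬N ∨ D = T ∨ T = T
¬S ∧ (¬N ∨ D) = F ∧ T = F
(¬Q ⊕ P) ∧ (¬S ∧ (¬N ∨ D)) = F ∧ F = F
¬((¬Q ⊕ P) ∧ (¬S ∧ (¬N ∨ D))) = ¬F = T
Thus S1 is true.

S2: Parsed as ((P → ¬S) ↔ (¬D ⊕ Q)) ∧ N

¬S = ¬T = F
P → ¬S = F → F = T
¬D = ¬T = F
¬D ⊕ Q = F ⊕ T = T
(P → ¬S) ↔ (¬D ⊕ Q) = T ↔ T = T
((P → ¬S) ↔ (¬D ⊕ Q)) ∧ N = T ∧ F = F
Hence S2 is false.

S1 true / S2 false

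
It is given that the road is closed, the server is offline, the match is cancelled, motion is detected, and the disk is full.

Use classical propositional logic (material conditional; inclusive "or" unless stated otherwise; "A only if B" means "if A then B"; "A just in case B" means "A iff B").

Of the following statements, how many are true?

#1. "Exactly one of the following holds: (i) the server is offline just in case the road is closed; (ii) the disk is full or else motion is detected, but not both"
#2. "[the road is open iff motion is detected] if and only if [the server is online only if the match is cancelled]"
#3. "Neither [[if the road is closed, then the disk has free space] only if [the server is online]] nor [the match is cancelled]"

1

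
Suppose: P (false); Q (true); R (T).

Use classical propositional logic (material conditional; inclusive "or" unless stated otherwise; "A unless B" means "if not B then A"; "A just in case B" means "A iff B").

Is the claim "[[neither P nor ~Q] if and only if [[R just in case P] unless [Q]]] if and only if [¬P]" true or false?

True.

Parsed as ((P nor ~Q) <-> ((R <-> P) | Q)) <-> ~P

~Q = ~T = F
P nor ~Q = F nor F = T
R <-> P = T <-> F = F
(R <-> P) | Q = F | T = T
(P nor ~Q) <-> ((R <-> P) | Q) = T <-> T = T
~P = ~F = T
((P nor ~Q) <-> ((R <-> P) | Q)) <-> ~P = T <-> T = T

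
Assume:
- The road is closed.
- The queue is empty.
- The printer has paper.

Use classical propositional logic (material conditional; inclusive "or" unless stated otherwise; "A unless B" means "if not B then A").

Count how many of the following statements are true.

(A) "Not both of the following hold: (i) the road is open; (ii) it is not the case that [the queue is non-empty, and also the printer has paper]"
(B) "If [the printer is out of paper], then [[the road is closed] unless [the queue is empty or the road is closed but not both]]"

Let W = "the road is closed" (T), D = "the queue is empty" (T), Q = "the printer has paper" (T).

(A): Parsed as ~W nand ~(~D & Q)

~W = ~T = F
~D = ~T = F
~D & Q = F & T = F
~(~D & Q) = ~F = T
~W nand ~(~D & Q) = F nand T = T
So (A) is true.

(B): In symbols: ~Q -> (W | (D xor W))

~Q = ~T = F
D xor W = T xor T = F
W | (D xor W) = T | F = T
~Q -> (W | (D xor W)) = F -> T = T
Hence (B) is true.

True statements: 2.

2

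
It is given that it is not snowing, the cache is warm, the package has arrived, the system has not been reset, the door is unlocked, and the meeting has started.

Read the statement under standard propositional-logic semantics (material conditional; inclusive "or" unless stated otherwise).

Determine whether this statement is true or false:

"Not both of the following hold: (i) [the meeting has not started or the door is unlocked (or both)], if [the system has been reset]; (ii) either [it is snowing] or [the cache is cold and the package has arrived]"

true

Let R = "the system has been reset" (F), U = "the meeting has started" (T), V = "the door is locked" (F), K = "it is snowing" (F), L = "the cache is warm" (T), N = "the package has arrived" (T).
In symbols: (R → (¬U ∨ ¬V)) ↑ (K ∨ (¬L ∧ N))

¬U = ¬T = F
¬V = ¬F = T
¬U ∨ ¬V = F ∨ T = T
R → (¬U ∨ ¬V) = F → T = T
¬L = ¬T = F
¬L ∧ N = F ∧ T = F
K ∨ (¬L ∧ N) = F ∨ F = F
(R → (¬U ∨ ¬V)) ↑ (K ∨ (¬L ∧ N)) = T ↑ F = T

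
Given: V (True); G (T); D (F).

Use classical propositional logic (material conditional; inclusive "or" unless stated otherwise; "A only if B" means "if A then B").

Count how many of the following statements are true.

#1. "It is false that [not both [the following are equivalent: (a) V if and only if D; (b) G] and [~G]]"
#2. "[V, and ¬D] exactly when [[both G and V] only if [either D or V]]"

1

#1: Formalization: ¬(((V ↔ D) ↔ G) ↑ ¬G)

V ↔ D = T ↔ F = F
(V ↔ D) ↔ G = F ↔ T = F
¬G = ¬T = F
((V ↔ D) ↔ G) ↑ ¬G = F ↑ F = T
¬(((V ↔ D) ↔ G) ↑ ¬G) = ¬T = F
So #1 is false.

#2: Parsed as (V ∧ ¬D) ↔ ((G ∧ V) → (D ∨ V))

¬D = ¬F = T
V ∧ ¬D = T ∧ T = T
G ∧ V = T ∧ T = T
D ∨ V = F ∨ T = T
(G ∧ V) → (D ∨ V) = T → T = T
(V ∧ ¬D) ↔ ((G ∧ V) → (D ∨ V)) = T ↔ T = T
Thus #2 is true.

Count: 1.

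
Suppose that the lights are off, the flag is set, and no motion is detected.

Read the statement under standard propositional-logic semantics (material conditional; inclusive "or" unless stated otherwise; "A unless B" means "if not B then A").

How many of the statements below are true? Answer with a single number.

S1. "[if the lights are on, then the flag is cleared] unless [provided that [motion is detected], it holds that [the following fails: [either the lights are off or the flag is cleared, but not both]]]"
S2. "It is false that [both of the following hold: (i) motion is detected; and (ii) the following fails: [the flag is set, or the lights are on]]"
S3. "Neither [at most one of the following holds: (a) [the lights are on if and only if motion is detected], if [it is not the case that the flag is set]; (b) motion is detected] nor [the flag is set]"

2

Let P = "the lights are on" (F), Q = "the flag is set" (T), R = "motion is detected" (F).

S1: In symbols: (P → ¬Q) ∨ (R → ¬(¬P ⊕ ¬Q))

¬Q = ¬T = F
P → ¬Q = F → F = T
¬P = ¬F = T
¬Q = ¬T = F
¬P ⊕ ¬Q = T ⊕ F = T
¬(¬P ⊕ ¬Q) = ¬T = F
R → ¬(¬P ⊕ ¬Q) = F → F = T
(P → ¬Q) ∨ (R → ¬(¬P ⊕ ¬Q)) = T ∨ T = T
Thus S1 is true.

S2: This is ¬(R ∧ ¬(Q ∨ P)).

Q ∨ P = T ∨ F = T
¬(Q ∨ P) = ¬T = F
R ∧ ¬(Q ∨ P) = F ∧ F = F
¬(R ∧ ¬(Q ∨ P)) = ¬F = T
Thus S2 is true.

S3: Formalization: ((¬Q → (P ↔ R)) ↑ R) ↓ Q

¬Q = ¬T = F
P ↔ R = F ↔ F = T
¬Q → (P ↔ R) = F → T = T
(¬Q → (P ↔ R)) ↑ R = T ↑ F = T
((¬Q → (P ↔ R)) ↑ R) ↓ Q = T ↓ T = F
Thus S3 is false.

Count: 2.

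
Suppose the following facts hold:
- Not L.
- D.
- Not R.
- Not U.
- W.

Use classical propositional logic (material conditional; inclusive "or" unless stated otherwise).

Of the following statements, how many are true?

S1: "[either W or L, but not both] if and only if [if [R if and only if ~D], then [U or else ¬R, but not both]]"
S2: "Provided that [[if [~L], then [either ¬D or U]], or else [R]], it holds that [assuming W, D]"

2

S1: Parsed as (W xor L) <-> ((R <-> ~D) -> (U xor ~R))

W xor L = T xor F = T
~D = ~T = F
R <-> ~D = F <-> F = T
~R = ~F = T
U xor ~R = F xor T = T
(R <-> ~D) -> (U xor ~R) = T -> T = T
(W xor L) <-> ((R <-> ~D) -> (U xor ~R)) = T <-> T = T
Thus S1 is true.

S2: Parsed as ((~L -> (~D | U)) | R) -> (W -> D)

~L = ~F = T
~D = ~T = F
~D | U = F | F = F
~L -> (~D | U) = T -> F = F
(~L -> (~D | U)) | R = F | F = F
W -> D = T -> T = T
((~L -> (~D | U)) | R) -> (W -> D) = F -> T = T
So S2 is true.

2 of the 2 statements are true (S1, S2).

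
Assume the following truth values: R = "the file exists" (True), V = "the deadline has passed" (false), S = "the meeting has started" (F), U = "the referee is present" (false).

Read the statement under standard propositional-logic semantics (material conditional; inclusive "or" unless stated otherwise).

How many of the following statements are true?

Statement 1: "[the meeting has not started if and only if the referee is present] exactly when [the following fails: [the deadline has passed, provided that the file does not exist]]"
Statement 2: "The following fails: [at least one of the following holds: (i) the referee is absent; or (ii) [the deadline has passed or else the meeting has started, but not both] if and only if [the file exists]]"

Statement 1: Formalization: (¬S ↔ U) ↔ ¬(¬R → V)

¬S = ¬F = T
¬S ↔ U = T ↔ F = F
¬R = ¬T = F
¬R → V = F → F = T
¬(¬R → V) = ¬T = F
(¬S ↔ U) ↔ ¬(¬R → V) = F ↔ F = T
Thus Statement 1 is true.

Statement 2: This is ¬(¬U ∨ ((V ⊕ S) ↔ R)).

¬U = ¬F = T
V ⊕ S = F ⊕ F = F
(V ⊕ S) ↔ R = F ↔ T = F
¬U ∨ ((V ⊕ S) ↔ R) = T ∨ F = T
¬(¬U ∨ ((V ⊕ S) ↔ R)) = ¬T = F
So Statement 2 is false.

True statements: 1 (Statement 1).

1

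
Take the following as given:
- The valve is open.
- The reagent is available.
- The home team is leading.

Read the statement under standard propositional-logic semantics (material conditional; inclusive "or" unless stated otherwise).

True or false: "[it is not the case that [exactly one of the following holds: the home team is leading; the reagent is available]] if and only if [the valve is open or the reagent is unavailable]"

true

Let H = "the home team is leading" (T), S = "the reagent is available" (T), M = "the valve is open" (T).
Formalization: ~(H xor S) <-> (M | ~S)

H xor S = T xor T = F
~(H xor S) = ~F = T
~S = ~T = F
M | ~S = T | F = T
~(H xor S) <-> (M | ~S) = T <-> T = T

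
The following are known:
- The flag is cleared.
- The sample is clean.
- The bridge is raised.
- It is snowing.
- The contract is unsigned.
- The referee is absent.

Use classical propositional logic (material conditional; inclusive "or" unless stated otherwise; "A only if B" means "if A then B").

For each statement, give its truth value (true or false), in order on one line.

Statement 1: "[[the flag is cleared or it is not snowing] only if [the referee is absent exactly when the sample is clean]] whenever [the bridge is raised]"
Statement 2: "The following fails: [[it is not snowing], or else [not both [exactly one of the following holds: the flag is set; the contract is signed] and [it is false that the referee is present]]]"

Statement 1 true, Statement 2 false

Let N = "the bridge is raised" (T), H = "the flag is set" (F), Q = "it is snowing" (T), K = "the referee is present" (F), V = "the sample is contaminated" (F), D = "the contract is signed" (F).

Statement 1: This is N -> ((~H | ~Q) -> (~K <-> ~V)).

~H = ~F = T
~Q = ~T = F
~H | ~Q = T | F = T
~K = ~F = T
~V = ~F = T
~K <-> ~V = T <-> T = T
(~H | ~Q) -> (~K <-> ~V) = T -> T = T
N -> ((~H | ~Q) -> (~K <-> ~V)) = T -> T = T
Hence Statement 1 is true.

Statement 2: Parsed as ~(~Q | ((H xor D) nand ~K))

~Q = ~T = F
H xor D = F xor F = F
~K = ~F = T
(H xor D) nand ~K = F nand T = T
~Q | ((H xor D) nand ~K) = F | T = T
~(~Q | ((H xor D) nand ~K)) = ~T = F
So Statement 2 is false.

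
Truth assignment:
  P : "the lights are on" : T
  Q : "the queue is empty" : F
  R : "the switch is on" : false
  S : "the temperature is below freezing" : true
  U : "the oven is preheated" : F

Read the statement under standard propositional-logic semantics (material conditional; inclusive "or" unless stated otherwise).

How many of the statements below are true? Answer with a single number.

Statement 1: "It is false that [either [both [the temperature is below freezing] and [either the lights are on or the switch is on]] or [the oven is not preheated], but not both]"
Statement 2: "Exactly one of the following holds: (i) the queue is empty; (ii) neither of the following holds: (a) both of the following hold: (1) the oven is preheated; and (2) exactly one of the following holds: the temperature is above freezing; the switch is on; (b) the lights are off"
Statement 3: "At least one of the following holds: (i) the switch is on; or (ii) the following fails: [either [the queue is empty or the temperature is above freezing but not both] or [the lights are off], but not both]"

3

Statement 1: This is not ((S and (P or R)) xor not U).

P or R = True or False = True
S and (P or R) = True and True = True
not U = not False = True
(S and (P or R)) xor not U = True xor True = False
not ((S and (P or R)) xor not U) = not False = True
Hence Statement 1 is true.

Statement 2: Formalization: Q xor ((U and (not S xor R)) nor not P)

not S = not True = False
not S xor R = False xor False = False
U and (not S xor R) = False and False = False
not P = not True = False
(U and (not S xor R)) nor not P = False nor False = True
Q xor ((U and (not S xor R)) nor not P) = False xor True = True
Thus Statement 2 is true.

Statement 3: Parsed as R or not ((Q xor not S) xor not P)

not S = not True = False
Q xor not S = False xor False = False
not P = not True = False
(Q xor not S) xor not P = False xor False = False
not ((Q xor not S) xor not P) = not False = True
R or not ((Q xor not S) xor not P) = False or True = True
Hence Statement 3 is true.

Count: 3.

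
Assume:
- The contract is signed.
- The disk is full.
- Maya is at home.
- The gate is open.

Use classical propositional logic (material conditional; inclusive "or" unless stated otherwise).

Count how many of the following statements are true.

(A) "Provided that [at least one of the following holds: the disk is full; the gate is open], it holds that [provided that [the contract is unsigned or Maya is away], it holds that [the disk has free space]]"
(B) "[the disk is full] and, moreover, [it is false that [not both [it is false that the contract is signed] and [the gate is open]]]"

1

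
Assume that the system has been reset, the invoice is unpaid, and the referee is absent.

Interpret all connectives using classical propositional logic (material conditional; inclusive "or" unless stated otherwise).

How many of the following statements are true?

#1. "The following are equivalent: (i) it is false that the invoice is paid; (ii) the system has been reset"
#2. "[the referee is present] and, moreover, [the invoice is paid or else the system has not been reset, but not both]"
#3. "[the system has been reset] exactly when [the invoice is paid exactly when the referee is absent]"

Let K = "the invoice is paid" (F), N = "the system has been reset" (T), S = "the referee is present" (F).

#1: In symbols: ¬K ↔ N

¬K = ¬F = T
¬K ↔ N = T ↔ T = T
Thus #1 is true.

#2: Parsed as S ∧ (K ⊕ ¬N)

¬N = ¬T = F
K ⊕ ¬N = F ⊕ F = F
S ∧ (K ⊕ ¬N) = F ∧ F = F
So #2 is false.

#3: Parsed as N ↔ (K ↔ ¬S)

¬S = ¬F = T
K ↔ ¬S = F ↔ T = F
N ↔ (K ↔ ¬S) = T ↔ F = F
Hence #3 is false.

True statements: 1 (#1).

1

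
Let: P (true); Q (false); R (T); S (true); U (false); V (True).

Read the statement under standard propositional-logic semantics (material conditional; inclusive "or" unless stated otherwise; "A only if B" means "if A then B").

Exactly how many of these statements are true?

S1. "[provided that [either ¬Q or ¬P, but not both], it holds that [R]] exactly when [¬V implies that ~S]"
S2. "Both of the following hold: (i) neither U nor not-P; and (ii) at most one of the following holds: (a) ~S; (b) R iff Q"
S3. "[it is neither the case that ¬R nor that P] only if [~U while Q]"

3

S1: Parsed as ((~Q xor ~P) -> R) <-> (~V -> ~S)

~Q = ~F = T
~P = ~T = F
~Q xor ~P = T xor F = T
(~Q xor ~P) -> R = T -> T = T
~V = ~T = F
~S = ~T = F
~V -> ~S = F -> F = T
((~Q xor ~P) -> R) <-> (~V -> ~S) = T <-> T = T
Hence S1 is true.

S2: This is (U nor ~P) & (~S nand (R <-> Q)).

~P = ~T = F
U nor ~P = F nor F = T
~S = ~T = F
R <-> Q = T <-> F = F
~S nand (R <-> Q) = F nand F = T
(U nor ~P) & (~S nand (R <-> Q)) = T & T = T
Hence S2 is true.

S3: Parsed as (~R nor P) -> (~U & Q)

~R = ~T = F
~R nor P = F nor T = F
~U = ~F = T
~U & Q = T & F = F
(~R nor P) -> (~U & Q) = F -> F = T
Hence S3 is true.

Count: 3.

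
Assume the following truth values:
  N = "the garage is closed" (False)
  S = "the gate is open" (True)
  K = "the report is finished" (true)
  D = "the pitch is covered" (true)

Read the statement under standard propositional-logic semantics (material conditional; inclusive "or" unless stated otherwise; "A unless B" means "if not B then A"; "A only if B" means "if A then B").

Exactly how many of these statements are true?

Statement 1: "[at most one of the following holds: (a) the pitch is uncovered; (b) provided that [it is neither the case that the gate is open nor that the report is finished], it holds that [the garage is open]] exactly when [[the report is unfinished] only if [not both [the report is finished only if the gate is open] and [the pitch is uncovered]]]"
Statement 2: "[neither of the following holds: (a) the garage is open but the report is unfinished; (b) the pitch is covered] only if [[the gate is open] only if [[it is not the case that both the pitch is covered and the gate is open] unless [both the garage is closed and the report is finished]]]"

Statement 1: This is (¬D ↑ ((S ↓ K) → ¬N)) ↔ (¬K → ((K → S) ↑ ¬D)).

¬D = ¬T = F
S ↓ K = T ↓ T = F
¬N = ¬F = T
(S ↓ K) → ¬N = F → T = T
¬D ↑ ((S ↓ K) → ¬N) = F ↑ T = T
¬K = ¬T = F
K → S = T → T = T
¬D = ¬T = F
(K → S) ↑ ¬D = T ↑ F = T
¬K → ((K → S) ↑ ¬D) = F → T = T
(¬D ↑ ((S ↓ K) → ¬N)) ↔ (¬K → ((K → S) ↑ ¬D)) = T ↔ T = T
Hence Statement 1 is true.

Statement 2: Parsed as ((¬N ∧ ¬K) ↓ D) → (S → ((D ↑ S) ∨ (N ∧ K)))

¬N = ¬F = T
¬K = ¬T = F
¬N ∧ ¬K = T ∧ F = F
(¬N ∧ ¬K) ↓ D = F ↓ T = F
D ↑ S = T ↑ T = F
N ∧ K = F ∧ T = F
(D ↑ S) ∨ (N ∧ K) = F ∨ F = F
S → ((D ↑ S) ∨ (N ∧ K)) = T → F = F
((¬N ∧ ¬K) ↓ D) → (S → ((D ↑ S) ∨ (N ∧ K))) = F → F = T
Hence Statement 2 is true.

True statements: 2.

2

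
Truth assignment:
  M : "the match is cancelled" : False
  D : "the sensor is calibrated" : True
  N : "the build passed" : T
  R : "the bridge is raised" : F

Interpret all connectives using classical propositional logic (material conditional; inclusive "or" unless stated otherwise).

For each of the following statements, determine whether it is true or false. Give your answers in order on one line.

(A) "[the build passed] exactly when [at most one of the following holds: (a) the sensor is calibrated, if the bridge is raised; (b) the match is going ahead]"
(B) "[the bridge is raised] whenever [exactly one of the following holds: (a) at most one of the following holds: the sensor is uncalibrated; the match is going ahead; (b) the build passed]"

(A) false / (B) true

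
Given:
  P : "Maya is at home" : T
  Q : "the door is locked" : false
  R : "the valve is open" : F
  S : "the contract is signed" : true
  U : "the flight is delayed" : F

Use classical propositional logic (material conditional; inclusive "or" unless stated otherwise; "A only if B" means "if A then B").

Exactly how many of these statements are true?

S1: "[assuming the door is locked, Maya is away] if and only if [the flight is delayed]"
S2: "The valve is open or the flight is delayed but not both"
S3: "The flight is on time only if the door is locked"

S1: Parsed as (Q -> ~P) <-> U

~P = ~T = F
Q -> ~P = F -> F = T
(Q -> ~P) <-> U = T <-> F = F
Thus S1 is false.

S2: In symbols: R xor U

R xor U = F xor F = F
Hence S2 is false.

S3: In symbols: ~U -> Q

~U = ~F = T
~U -> Q = T -> F = F
Thus S3 is false.

0 of the 3 statements are true (none).

0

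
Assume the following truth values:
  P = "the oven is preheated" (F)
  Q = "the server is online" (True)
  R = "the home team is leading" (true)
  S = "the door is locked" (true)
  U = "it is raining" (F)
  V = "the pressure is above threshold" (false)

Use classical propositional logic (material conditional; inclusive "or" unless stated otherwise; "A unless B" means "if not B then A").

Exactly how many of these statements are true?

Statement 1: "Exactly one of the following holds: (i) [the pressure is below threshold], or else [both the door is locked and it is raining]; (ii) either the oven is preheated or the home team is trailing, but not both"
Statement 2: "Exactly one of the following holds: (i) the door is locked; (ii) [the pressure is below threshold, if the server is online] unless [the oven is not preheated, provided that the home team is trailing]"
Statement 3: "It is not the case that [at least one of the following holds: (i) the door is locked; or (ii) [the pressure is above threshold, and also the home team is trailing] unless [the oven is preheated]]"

1

Statement 1: This is (¬V ∨ (S ∧ U)) ⊕ (P ⊕ ¬R).

¬V = ¬F = T
S ∧ U = T ∧ F = F
¬V ∨ (S ∧ U) = T ∨ F = T
¬R = ¬T = F
P ⊕ ¬R = F ⊕ F = F
(¬V ∨ (S ∧ U)) ⊕ (P ⊕ ¬R) = T ⊕ F = T
Hence Statement 1 is true.

Statement 2: Parsed as S ⊕ ((Q → ¬V) ∨ (¬R → ¬P))

¬V = ¬F = T
Q → ¬V = T → T = T
¬R = ¬T = F
¬P = ¬F = T
¬R → ¬P = F → T = T
(Q → ¬V) ∨ (¬R → ¬P) = T ∨ T = T
S ⊕ ((Q → ¬V) ∨ (¬R → ¬P)) = T ⊕ T = F
So Statement 2 is false.

Statement 3: This is ¬(S ∨ ((V ∧ ¬R) ∨ P)).

¬R = ¬T = F
V ∧ ¬R = F ∧ F = F
(V ∧ ¬R) ∨ P = F ∨ F = F
S ∨ ((V ∧ ¬R) ∨ P) = T ∨ F = T
¬(S ∨ ((V ∧ ¬R) ∨ P)) = ¬T = F
Hence Statement 3 is false.

1 of the 3 statements is true (Statement 1).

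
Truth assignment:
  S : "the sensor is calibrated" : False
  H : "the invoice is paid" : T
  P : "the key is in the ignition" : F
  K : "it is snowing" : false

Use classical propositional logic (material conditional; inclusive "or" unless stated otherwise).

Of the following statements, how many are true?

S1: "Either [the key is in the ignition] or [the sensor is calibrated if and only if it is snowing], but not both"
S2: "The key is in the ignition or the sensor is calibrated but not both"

S1: In symbols: P ⊕ (S ↔ K)

S ↔ K = F ↔ F = T
P ⊕ (S ↔ K) = F ⊕ T = T
So S1 is true.

S2: Formalization: P ⊕ S

P ⊕ S = F ⊕ F = F
So S2 is false.

True statements: 1 (S1).

1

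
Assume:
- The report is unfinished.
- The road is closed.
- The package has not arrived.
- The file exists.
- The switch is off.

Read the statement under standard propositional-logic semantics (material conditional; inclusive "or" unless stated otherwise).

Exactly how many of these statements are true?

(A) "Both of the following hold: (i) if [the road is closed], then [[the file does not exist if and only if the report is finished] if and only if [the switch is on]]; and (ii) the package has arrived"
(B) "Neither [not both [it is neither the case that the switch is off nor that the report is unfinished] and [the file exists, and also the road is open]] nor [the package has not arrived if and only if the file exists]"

Let Q = "the road is closed" (T), S = "the file exists" (T), P = "the report is finished" (F), U = "the switch is on" (F), R = "the package has arrived" (F).

(A): Formalization: (Q → ((¬S ↔ P) ↔ U)) ∧ R

¬S = ¬T = F
¬S ↔ P = F ↔ F = T
(¬S ↔ P) ↔ U = T ↔ F = F
Q → ((¬S ↔ P) ↔ U) = T → F = F
(Q → ((¬S ↔ P) ↔ U)) ∧ R = F ∧ F = F
Hence (A) is false.

(B): Formalization: ((¬U ↓ ¬P) ↑ (S ∧ ¬Q)) ↓ (¬R ↔ S)

¬U = ¬F = T
¬P = ¬F = T
¬U ↓ ¬P = T ↓ T = F
¬Q = ¬T = F
S ∧ ¬Q = T ∧ F = F
(¬U ↓ ¬P) ↑ (S ∧ ¬Q) = F ↑ F = T
¬R = ¬F = T
¬R ↔ S = T ↔ T = T
((¬U ↓ ¬P) ↑ (S ∧ ¬Q)) ↓ (¬R ↔ S) = T ↓ T = F
So (B) is false.

Count: 0.

0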